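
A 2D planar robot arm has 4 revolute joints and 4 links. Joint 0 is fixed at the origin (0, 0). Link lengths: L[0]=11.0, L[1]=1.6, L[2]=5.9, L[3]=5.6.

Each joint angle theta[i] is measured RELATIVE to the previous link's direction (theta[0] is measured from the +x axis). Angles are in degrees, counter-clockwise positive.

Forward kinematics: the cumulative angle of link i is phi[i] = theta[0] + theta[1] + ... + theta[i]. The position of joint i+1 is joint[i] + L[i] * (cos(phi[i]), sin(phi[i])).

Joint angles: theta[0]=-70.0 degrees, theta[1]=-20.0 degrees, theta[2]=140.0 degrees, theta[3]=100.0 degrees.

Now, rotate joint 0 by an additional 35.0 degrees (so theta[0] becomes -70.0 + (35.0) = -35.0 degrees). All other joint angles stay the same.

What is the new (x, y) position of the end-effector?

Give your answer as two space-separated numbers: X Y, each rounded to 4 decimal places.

joint[0] = (0.0000, 0.0000)  (base)
link 0: phi[0] = -35 = -35 deg
  cos(-35 deg) = 0.8192, sin(-35 deg) = -0.5736
  joint[1] = (0.0000, 0.0000) + 11 * (0.8192, -0.5736) = (0.0000 + 9.0107, 0.0000 + -6.3093) = (9.0107, -6.3093)
link 1: phi[1] = -35 + -20 = -55 deg
  cos(-55 deg) = 0.5736, sin(-55 deg) = -0.8192
  joint[2] = (9.0107, -6.3093) + 1.6 * (0.5736, -0.8192) = (9.0107 + 0.9177, -6.3093 + -1.3106) = (9.9284, -7.6200)
link 2: phi[2] = -35 + -20 + 140 = 85 deg
  cos(85 deg) = 0.0872, sin(85 deg) = 0.9962
  joint[3] = (9.9284, -7.6200) + 5.9 * (0.0872, 0.9962) = (9.9284 + 0.5142, -7.6200 + 5.8775) = (10.4426, -1.7424)
link 3: phi[3] = -35 + -20 + 140 + 100 = 185 deg
  cos(185 deg) = -0.9962, sin(185 deg) = -0.0872
  joint[4] = (10.4426, -1.7424) + 5.6 * (-0.9962, -0.0872) = (10.4426 + -5.5787, -1.7424 + -0.4881) = (4.8639, -2.2305)
End effector: (4.8639, -2.2305)

Answer: 4.8639 -2.2305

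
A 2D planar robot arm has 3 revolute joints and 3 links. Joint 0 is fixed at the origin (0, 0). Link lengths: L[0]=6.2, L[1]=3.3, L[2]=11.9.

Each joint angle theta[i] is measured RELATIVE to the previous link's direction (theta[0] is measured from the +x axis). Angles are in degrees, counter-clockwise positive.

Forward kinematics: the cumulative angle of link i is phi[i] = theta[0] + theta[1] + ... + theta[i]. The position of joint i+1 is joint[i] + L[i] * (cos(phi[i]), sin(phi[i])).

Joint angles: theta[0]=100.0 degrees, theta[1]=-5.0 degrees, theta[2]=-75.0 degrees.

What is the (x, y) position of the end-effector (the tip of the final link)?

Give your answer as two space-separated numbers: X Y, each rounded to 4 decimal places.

Answer: 9.8181 13.4633

Derivation:
joint[0] = (0.0000, 0.0000)  (base)
link 0: phi[0] = 100 = 100 deg
  cos(100 deg) = -0.1736, sin(100 deg) = 0.9848
  joint[1] = (0.0000, 0.0000) + 6.2 * (-0.1736, 0.9848) = (0.0000 + -1.0766, 0.0000 + 6.1058) = (-1.0766, 6.1058)
link 1: phi[1] = 100 + -5 = 95 deg
  cos(95 deg) = -0.0872, sin(95 deg) = 0.9962
  joint[2] = (-1.0766, 6.1058) + 3.3 * (-0.0872, 0.9962) = (-1.0766 + -0.2876, 6.1058 + 3.2874) = (-1.3642, 9.3933)
link 2: phi[2] = 100 + -5 + -75 = 20 deg
  cos(20 deg) = 0.9397, sin(20 deg) = 0.3420
  joint[3] = (-1.3642, 9.3933) + 11.9 * (0.9397, 0.3420) = (-1.3642 + 11.1823, 9.3933 + 4.0700) = (9.8181, 13.4633)
End effector: (9.8181, 13.4633)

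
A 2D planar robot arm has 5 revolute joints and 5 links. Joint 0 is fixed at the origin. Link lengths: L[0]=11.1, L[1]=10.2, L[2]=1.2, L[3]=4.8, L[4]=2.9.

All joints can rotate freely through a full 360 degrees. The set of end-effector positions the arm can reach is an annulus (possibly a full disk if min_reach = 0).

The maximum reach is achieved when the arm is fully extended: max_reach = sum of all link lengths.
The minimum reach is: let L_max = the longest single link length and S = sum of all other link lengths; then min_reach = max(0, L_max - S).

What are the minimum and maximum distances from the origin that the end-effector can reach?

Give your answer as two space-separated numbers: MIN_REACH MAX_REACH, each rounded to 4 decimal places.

Link lengths: [11.1, 10.2, 1.2, 4.8, 2.9]
max_reach = 11.1 + 10.2 + 1.2 + 4.8 + 2.9 = 30.2
L_max = max([11.1, 10.2, 1.2, 4.8, 2.9]) = 11.1
S (sum of others) = 30.2 - 11.1 = 19.1
min_reach = max(0, 11.1 - 19.1) = max(0, -8) = 0

Answer: 0.0000 30.2000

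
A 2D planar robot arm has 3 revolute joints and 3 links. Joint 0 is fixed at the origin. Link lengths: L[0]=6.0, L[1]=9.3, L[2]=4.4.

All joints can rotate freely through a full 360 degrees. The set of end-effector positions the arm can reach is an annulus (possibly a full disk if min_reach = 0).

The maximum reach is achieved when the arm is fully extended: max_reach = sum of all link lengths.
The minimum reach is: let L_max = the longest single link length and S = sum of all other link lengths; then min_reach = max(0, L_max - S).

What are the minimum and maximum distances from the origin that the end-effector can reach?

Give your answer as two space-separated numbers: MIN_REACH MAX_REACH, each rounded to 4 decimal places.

Link lengths: [6.0, 9.3, 4.4]
max_reach = 6 + 9.3 + 4.4 = 19.7
L_max = max([6.0, 9.3, 4.4]) = 9.3
S (sum of others) = 19.7 - 9.3 = 10.4
min_reach = max(0, 9.3 - 10.4) = max(0, -1.1) = 0

Answer: 0.0000 19.7000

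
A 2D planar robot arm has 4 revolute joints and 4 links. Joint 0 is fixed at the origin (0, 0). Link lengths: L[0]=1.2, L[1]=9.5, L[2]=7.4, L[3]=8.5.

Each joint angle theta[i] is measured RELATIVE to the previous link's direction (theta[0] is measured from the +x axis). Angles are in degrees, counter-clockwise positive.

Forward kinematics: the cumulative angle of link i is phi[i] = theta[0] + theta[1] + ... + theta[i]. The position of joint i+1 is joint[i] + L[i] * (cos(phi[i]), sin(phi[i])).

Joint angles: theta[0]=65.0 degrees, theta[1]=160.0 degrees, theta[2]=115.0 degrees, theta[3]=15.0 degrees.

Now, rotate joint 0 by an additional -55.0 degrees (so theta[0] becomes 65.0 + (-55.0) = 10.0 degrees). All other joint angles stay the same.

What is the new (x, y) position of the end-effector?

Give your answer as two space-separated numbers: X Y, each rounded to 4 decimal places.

Answer: -2.0086 -12.6510

Derivation:
joint[0] = (0.0000, 0.0000)  (base)
link 0: phi[0] = 10 = 10 deg
  cos(10 deg) = 0.9848, sin(10 deg) = 0.1736
  joint[1] = (0.0000, 0.0000) + 1.2 * (0.9848, 0.1736) = (0.0000 + 1.1818, 0.0000 + 0.2084) = (1.1818, 0.2084)
link 1: phi[1] = 10 + 160 = 170 deg
  cos(170 deg) = -0.9848, sin(170 deg) = 0.1736
  joint[2] = (1.1818, 0.2084) + 9.5 * (-0.9848, 0.1736) = (1.1818 + -9.3557, 0.2084 + 1.6497) = (-8.1739, 1.8580)
link 2: phi[2] = 10 + 160 + 115 = 285 deg
  cos(285 deg) = 0.2588, sin(285 deg) = -0.9659
  joint[3] = (-8.1739, 1.8580) + 7.4 * (0.2588, -0.9659) = (-8.1739 + 1.9153, 1.8580 + -7.1479) = (-6.2586, -5.2898)
link 3: phi[3] = 10 + 160 + 115 + 15 = 300 deg
  cos(300 deg) = 0.5000, sin(300 deg) = -0.8660
  joint[4] = (-6.2586, -5.2898) + 8.5 * (0.5000, -0.8660) = (-6.2586 + 4.2500, -5.2898 + -7.3612) = (-2.0086, -12.6510)
End effector: (-2.0086, -12.6510)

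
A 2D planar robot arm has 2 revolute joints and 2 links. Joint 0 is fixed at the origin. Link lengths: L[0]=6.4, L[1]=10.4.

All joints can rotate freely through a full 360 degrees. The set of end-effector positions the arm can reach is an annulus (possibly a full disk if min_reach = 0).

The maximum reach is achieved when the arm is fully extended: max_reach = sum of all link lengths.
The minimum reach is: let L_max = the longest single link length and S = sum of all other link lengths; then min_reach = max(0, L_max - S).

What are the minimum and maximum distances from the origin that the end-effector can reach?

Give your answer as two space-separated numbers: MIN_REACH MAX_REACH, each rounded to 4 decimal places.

Answer: 4.0000 16.8000

Derivation:
Link lengths: [6.4, 10.4]
max_reach = 6.4 + 10.4 = 16.8
L_max = max([6.4, 10.4]) = 10.4
S (sum of others) = 16.8 - 10.4 = 6.4
min_reach = max(0, 10.4 - 6.4) = max(0, 4) = 4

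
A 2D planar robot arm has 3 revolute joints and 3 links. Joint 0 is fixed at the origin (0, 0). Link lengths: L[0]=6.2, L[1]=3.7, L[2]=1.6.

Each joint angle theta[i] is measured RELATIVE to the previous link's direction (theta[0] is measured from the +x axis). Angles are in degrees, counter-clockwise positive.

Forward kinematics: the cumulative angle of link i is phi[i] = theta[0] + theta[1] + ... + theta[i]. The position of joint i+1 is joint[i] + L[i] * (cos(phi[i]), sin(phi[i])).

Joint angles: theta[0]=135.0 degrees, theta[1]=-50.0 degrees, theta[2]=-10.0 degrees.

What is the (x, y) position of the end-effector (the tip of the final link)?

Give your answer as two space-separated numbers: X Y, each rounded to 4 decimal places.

Answer: -3.6475 9.6155

Derivation:
joint[0] = (0.0000, 0.0000)  (base)
link 0: phi[0] = 135 = 135 deg
  cos(135 deg) = -0.7071, sin(135 deg) = 0.7071
  joint[1] = (0.0000, 0.0000) + 6.2 * (-0.7071, 0.7071) = (0.0000 + -4.3841, 0.0000 + 4.3841) = (-4.3841, 4.3841)
link 1: phi[1] = 135 + -50 = 85 deg
  cos(85 deg) = 0.0872, sin(85 deg) = 0.9962
  joint[2] = (-4.3841, 4.3841) + 3.7 * (0.0872, 0.9962) = (-4.3841 + 0.3225, 4.3841 + 3.6859) = (-4.0616, 8.0700)
link 2: phi[2] = 135 + -50 + -10 = 75 deg
  cos(75 deg) = 0.2588, sin(75 deg) = 0.9659
  joint[3] = (-4.0616, 8.0700) + 1.6 * (0.2588, 0.9659) = (-4.0616 + 0.4141, 8.0700 + 1.5455) = (-3.6475, 9.6155)
End effector: (-3.6475, 9.6155)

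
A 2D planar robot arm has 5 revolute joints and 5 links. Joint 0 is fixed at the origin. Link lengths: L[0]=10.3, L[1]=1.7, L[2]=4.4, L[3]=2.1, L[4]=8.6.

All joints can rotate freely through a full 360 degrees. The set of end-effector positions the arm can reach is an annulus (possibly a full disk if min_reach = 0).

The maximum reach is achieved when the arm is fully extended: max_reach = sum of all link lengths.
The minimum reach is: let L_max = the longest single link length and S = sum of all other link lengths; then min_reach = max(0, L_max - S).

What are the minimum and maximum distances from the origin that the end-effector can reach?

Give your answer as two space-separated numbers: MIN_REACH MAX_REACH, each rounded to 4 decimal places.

Answer: 0.0000 27.1000

Derivation:
Link lengths: [10.3, 1.7, 4.4, 2.1, 8.6]
max_reach = 10.3 + 1.7 + 4.4 + 2.1 + 8.6 = 27.1
L_max = max([10.3, 1.7, 4.4, 2.1, 8.6]) = 10.3
S (sum of others) = 27.1 - 10.3 = 16.8
min_reach = max(0, 10.3 - 16.8) = max(0, -6.5) = 0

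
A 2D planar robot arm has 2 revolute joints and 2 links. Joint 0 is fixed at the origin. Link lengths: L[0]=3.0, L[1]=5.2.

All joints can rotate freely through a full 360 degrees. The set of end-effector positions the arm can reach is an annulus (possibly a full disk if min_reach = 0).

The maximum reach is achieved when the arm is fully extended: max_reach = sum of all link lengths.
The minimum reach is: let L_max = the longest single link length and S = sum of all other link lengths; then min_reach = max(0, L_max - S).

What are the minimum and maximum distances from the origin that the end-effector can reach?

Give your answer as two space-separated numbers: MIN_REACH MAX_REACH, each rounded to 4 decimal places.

Answer: 2.2000 8.2000

Derivation:
Link lengths: [3.0, 5.2]
max_reach = 3 + 5.2 = 8.2
L_max = max([3.0, 5.2]) = 5.2
S (sum of others) = 8.2 - 5.2 = 3
min_reach = max(0, 5.2 - 3) = max(0, 2.2) = 2.2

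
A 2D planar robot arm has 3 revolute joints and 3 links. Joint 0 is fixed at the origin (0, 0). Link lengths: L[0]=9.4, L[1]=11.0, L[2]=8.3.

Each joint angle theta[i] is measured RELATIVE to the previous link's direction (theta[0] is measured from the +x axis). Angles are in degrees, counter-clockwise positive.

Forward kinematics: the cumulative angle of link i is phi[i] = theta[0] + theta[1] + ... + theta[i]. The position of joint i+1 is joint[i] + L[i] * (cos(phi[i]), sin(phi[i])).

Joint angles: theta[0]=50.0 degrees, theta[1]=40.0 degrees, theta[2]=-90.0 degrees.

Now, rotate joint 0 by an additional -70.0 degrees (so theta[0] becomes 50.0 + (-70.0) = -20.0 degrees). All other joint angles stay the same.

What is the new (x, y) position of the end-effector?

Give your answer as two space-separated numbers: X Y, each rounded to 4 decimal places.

joint[0] = (0.0000, 0.0000)  (base)
link 0: phi[0] = -20 = -20 deg
  cos(-20 deg) = 0.9397, sin(-20 deg) = -0.3420
  joint[1] = (0.0000, 0.0000) + 9.4 * (0.9397, -0.3420) = (0.0000 + 8.8331, 0.0000 + -3.2150) = (8.8331, -3.2150)
link 1: phi[1] = -20 + 40 = 20 deg
  cos(20 deg) = 0.9397, sin(20 deg) = 0.3420
  joint[2] = (8.8331, -3.2150) + 11 * (0.9397, 0.3420) = (8.8331 + 10.3366, -3.2150 + 3.7622) = (19.1697, 0.5472)
link 2: phi[2] = -20 + 40 + -90 = -70 deg
  cos(-70 deg) = 0.3420, sin(-70 deg) = -0.9397
  joint[3] = (19.1697, 0.5472) + 8.3 * (0.3420, -0.9397) = (19.1697 + 2.8388, 0.5472 + -7.7994) = (22.0085, -7.2522)
End effector: (22.0085, -7.2522)

Answer: 22.0085 -7.2522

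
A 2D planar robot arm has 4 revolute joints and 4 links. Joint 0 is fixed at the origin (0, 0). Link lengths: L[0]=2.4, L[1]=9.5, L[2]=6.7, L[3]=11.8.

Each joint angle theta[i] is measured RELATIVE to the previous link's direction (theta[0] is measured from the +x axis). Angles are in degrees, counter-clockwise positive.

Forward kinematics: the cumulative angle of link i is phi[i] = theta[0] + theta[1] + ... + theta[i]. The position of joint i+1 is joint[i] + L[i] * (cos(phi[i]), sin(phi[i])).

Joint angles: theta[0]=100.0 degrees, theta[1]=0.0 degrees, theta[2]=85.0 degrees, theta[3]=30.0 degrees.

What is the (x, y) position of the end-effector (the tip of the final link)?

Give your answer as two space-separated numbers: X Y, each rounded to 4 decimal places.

joint[0] = (0.0000, 0.0000)  (base)
link 0: phi[0] = 100 = 100 deg
  cos(100 deg) = -0.1736, sin(100 deg) = 0.9848
  joint[1] = (0.0000, 0.0000) + 2.4 * (-0.1736, 0.9848) = (0.0000 + -0.4168, 0.0000 + 2.3635) = (-0.4168, 2.3635)
link 1: phi[1] = 100 + 0 = 100 deg
  cos(100 deg) = -0.1736, sin(100 deg) = 0.9848
  joint[2] = (-0.4168, 2.3635) + 9.5 * (-0.1736, 0.9848) = (-0.4168 + -1.6497, 2.3635 + 9.3557) = (-2.0664, 11.7192)
link 2: phi[2] = 100 + 0 + 85 = 185 deg
  cos(185 deg) = -0.9962, sin(185 deg) = -0.0872
  joint[3] = (-2.0664, 11.7192) + 6.7 * (-0.9962, -0.0872) = (-2.0664 + -6.6745, 11.7192 + -0.5839) = (-8.7409, 11.1353)
link 3: phi[3] = 100 + 0 + 85 + 30 = 215 deg
  cos(215 deg) = -0.8192, sin(215 deg) = -0.5736
  joint[4] = (-8.7409, 11.1353) + 11.8 * (-0.8192, -0.5736) = (-8.7409 + -9.6660, 11.1353 + -6.7682) = (-18.4069, 4.3671)
End effector: (-18.4069, 4.3671)

Answer: -18.4069 4.3671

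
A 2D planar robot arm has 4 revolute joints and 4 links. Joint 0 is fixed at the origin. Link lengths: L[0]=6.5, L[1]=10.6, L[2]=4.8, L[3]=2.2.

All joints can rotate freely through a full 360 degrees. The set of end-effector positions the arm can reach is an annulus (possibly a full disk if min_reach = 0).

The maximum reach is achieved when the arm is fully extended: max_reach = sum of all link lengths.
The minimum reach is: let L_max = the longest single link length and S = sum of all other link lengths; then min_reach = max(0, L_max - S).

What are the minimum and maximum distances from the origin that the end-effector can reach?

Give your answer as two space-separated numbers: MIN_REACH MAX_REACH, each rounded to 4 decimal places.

Link lengths: [6.5, 10.6, 4.8, 2.2]
max_reach = 6.5 + 10.6 + 4.8 + 2.2 = 24.1
L_max = max([6.5, 10.6, 4.8, 2.2]) = 10.6
S (sum of others) = 24.1 - 10.6 = 13.5
min_reach = max(0, 10.6 - 13.5) = max(0, -2.9) = 0

Answer: 0.0000 24.1000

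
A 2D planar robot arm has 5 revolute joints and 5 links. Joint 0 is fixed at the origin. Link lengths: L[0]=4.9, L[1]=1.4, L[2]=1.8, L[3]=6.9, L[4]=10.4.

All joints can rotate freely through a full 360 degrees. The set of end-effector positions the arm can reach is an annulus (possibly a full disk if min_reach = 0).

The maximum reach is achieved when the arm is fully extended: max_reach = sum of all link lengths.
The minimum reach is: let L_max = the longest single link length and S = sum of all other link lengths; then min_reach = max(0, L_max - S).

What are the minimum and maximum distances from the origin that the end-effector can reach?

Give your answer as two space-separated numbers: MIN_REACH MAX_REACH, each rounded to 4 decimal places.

Answer: 0.0000 25.4000

Derivation:
Link lengths: [4.9, 1.4, 1.8, 6.9, 10.4]
max_reach = 4.9 + 1.4 + 1.8 + 6.9 + 10.4 = 25.4
L_max = max([4.9, 1.4, 1.8, 6.9, 10.4]) = 10.4
S (sum of others) = 25.4 - 10.4 = 15
min_reach = max(0, 10.4 - 15) = max(0, -4.6) = 0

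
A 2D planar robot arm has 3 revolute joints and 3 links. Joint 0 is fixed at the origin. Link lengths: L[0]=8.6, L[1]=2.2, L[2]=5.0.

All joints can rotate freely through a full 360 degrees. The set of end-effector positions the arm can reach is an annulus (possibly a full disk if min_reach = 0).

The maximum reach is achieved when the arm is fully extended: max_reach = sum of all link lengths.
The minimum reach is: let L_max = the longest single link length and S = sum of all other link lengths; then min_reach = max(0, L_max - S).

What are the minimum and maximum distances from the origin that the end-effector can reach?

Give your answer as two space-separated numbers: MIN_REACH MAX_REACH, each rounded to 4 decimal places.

Answer: 1.4000 15.8000

Derivation:
Link lengths: [8.6, 2.2, 5.0]
max_reach = 8.6 + 2.2 + 5 = 15.8
L_max = max([8.6, 2.2, 5.0]) = 8.6
S (sum of others) = 15.8 - 8.6 = 7.2
min_reach = max(0, 8.6 - 7.2) = max(0, 1.4) = 1.4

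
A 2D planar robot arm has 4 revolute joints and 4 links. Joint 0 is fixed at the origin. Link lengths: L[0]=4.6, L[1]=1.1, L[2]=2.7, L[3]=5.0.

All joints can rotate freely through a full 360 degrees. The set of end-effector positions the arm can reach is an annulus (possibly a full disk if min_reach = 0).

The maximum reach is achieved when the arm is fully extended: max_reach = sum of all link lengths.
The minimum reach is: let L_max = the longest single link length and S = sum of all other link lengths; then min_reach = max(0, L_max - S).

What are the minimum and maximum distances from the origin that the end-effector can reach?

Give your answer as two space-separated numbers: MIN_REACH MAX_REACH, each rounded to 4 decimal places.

Answer: 0.0000 13.4000

Derivation:
Link lengths: [4.6, 1.1, 2.7, 5.0]
max_reach = 4.6 + 1.1 + 2.7 + 5 = 13.4
L_max = max([4.6, 1.1, 2.7, 5.0]) = 5
S (sum of others) = 13.4 - 5 = 8.4
min_reach = max(0, 5 - 8.4) = max(0, -3.4) = 0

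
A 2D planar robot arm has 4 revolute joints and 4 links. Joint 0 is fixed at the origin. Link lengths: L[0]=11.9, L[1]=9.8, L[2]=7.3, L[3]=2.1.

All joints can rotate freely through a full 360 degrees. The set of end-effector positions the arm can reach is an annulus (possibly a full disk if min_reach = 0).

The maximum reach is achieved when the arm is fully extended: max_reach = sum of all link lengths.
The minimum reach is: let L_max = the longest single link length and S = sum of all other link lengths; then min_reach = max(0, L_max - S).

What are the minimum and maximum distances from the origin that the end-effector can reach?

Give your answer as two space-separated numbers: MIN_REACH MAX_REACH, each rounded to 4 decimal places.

Link lengths: [11.9, 9.8, 7.3, 2.1]
max_reach = 11.9 + 9.8 + 7.3 + 2.1 = 31.1
L_max = max([11.9, 9.8, 7.3, 2.1]) = 11.9
S (sum of others) = 31.1 - 11.9 = 19.2
min_reach = max(0, 11.9 - 19.2) = max(0, -7.3) = 0

Answer: 0.0000 31.1000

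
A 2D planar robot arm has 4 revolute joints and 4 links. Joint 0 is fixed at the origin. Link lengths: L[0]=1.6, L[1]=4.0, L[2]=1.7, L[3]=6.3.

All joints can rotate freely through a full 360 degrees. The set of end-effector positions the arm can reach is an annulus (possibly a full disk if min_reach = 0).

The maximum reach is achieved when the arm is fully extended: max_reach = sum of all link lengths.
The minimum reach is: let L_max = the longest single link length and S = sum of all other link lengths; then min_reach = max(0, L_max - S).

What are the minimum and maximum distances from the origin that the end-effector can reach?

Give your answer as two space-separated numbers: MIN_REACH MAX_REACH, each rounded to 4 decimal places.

Answer: 0.0000 13.6000

Derivation:
Link lengths: [1.6, 4.0, 1.7, 6.3]
max_reach = 1.6 + 4 + 1.7 + 6.3 = 13.6
L_max = max([1.6, 4.0, 1.7, 6.3]) = 6.3
S (sum of others) = 13.6 - 6.3 = 7.3
min_reach = max(0, 6.3 - 7.3) = max(0, -1) = 0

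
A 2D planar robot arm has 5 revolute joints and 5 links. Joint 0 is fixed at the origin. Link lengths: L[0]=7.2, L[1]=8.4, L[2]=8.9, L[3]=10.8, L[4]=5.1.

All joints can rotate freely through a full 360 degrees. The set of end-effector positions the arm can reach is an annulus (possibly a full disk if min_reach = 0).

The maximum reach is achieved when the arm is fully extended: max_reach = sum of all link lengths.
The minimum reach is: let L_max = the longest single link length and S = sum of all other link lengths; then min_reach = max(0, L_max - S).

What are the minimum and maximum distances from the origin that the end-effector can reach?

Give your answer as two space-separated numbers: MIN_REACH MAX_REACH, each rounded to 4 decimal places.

Link lengths: [7.2, 8.4, 8.9, 10.8, 5.1]
max_reach = 7.2 + 8.4 + 8.9 + 10.8 + 5.1 = 40.4
L_max = max([7.2, 8.4, 8.9, 10.8, 5.1]) = 10.8
S (sum of others) = 40.4 - 10.8 = 29.6
min_reach = max(0, 10.8 - 29.6) = max(0, -18.8) = 0

Answer: 0.0000 40.4000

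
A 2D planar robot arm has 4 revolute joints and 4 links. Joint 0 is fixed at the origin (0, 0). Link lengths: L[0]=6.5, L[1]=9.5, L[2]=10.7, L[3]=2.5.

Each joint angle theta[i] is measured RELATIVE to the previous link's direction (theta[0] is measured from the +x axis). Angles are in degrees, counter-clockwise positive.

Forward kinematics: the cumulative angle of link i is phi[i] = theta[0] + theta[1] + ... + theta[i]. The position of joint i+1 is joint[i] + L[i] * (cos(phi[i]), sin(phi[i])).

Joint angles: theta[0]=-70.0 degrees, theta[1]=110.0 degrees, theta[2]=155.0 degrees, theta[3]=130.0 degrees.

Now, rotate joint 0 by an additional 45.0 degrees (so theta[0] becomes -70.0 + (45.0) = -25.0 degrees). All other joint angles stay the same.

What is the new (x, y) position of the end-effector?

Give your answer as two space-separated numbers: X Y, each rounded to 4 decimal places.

Answer: 3.8310 -2.1155

Derivation:
joint[0] = (0.0000, 0.0000)  (base)
link 0: phi[0] = -25 = -25 deg
  cos(-25 deg) = 0.9063, sin(-25 deg) = -0.4226
  joint[1] = (0.0000, 0.0000) + 6.5 * (0.9063, -0.4226) = (0.0000 + 5.8910, 0.0000 + -2.7470) = (5.8910, -2.7470)
link 1: phi[1] = -25 + 110 = 85 deg
  cos(85 deg) = 0.0872, sin(85 deg) = 0.9962
  joint[2] = (5.8910, -2.7470) + 9.5 * (0.0872, 0.9962) = (5.8910 + 0.8280, -2.7470 + 9.4638) = (6.7190, 6.7168)
link 2: phi[2] = -25 + 110 + 155 = 240 deg
  cos(240 deg) = -0.5000, sin(240 deg) = -0.8660
  joint[3] = (6.7190, 6.7168) + 10.7 * (-0.5000, -0.8660) = (6.7190 + -5.3500, 6.7168 + -9.2665) = (1.3690, -2.5496)
link 3: phi[3] = -25 + 110 + 155 + 130 = 370 deg
  cos(370 deg) = 0.9848, sin(370 deg) = 0.1736
  joint[4] = (1.3690, -2.5496) + 2.5 * (0.9848, 0.1736) = (1.3690 + 2.4620, -2.5496 + 0.4341) = (3.8310, -2.1155)
End effector: (3.8310, -2.1155)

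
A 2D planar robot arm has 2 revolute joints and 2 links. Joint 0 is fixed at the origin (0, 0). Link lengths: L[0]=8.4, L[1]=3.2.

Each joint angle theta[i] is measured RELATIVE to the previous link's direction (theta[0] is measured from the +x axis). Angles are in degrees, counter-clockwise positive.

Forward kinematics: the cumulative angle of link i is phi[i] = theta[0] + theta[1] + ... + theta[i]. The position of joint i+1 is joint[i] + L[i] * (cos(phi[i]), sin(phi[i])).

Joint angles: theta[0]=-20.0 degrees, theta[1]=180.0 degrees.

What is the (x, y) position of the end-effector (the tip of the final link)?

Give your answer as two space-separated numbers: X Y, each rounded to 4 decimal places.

Answer: 4.8864 -1.7785

Derivation:
joint[0] = (0.0000, 0.0000)  (base)
link 0: phi[0] = -20 = -20 deg
  cos(-20 deg) = 0.9397, sin(-20 deg) = -0.3420
  joint[1] = (0.0000, 0.0000) + 8.4 * (0.9397, -0.3420) = (0.0000 + 7.8934, 0.0000 + -2.8730) = (7.8934, -2.8730)
link 1: phi[1] = -20 + 180 = 160 deg
  cos(160 deg) = -0.9397, sin(160 deg) = 0.3420
  joint[2] = (7.8934, -2.8730) + 3.2 * (-0.9397, 0.3420) = (7.8934 + -3.0070, -2.8730 + 1.0945) = (4.8864, -1.7785)
End effector: (4.8864, -1.7785)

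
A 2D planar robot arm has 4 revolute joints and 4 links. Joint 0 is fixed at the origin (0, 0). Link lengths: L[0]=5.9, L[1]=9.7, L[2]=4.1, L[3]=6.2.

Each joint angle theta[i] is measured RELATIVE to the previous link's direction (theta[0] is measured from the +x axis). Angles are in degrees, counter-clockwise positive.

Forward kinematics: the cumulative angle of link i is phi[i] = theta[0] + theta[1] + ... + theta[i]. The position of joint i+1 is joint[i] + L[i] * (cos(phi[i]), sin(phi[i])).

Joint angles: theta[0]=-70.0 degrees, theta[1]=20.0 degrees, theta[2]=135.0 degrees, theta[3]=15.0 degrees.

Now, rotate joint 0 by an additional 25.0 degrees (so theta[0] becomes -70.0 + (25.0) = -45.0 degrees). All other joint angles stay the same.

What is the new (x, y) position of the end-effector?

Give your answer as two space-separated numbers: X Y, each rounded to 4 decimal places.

joint[0] = (0.0000, 0.0000)  (base)
link 0: phi[0] = -45 = -45 deg
  cos(-45 deg) = 0.7071, sin(-45 deg) = -0.7071
  joint[1] = (0.0000, 0.0000) + 5.9 * (0.7071, -0.7071) = (0.0000 + 4.1719, 0.0000 + -4.1719) = (4.1719, -4.1719)
link 1: phi[1] = -45 + 20 = -25 deg
  cos(-25 deg) = 0.9063, sin(-25 deg) = -0.4226
  joint[2] = (4.1719, -4.1719) + 9.7 * (0.9063, -0.4226) = (4.1719 + 8.7912, -4.1719 + -4.0994) = (12.9631, -8.2713)
link 2: phi[2] = -45 + 20 + 135 = 110 deg
  cos(110 deg) = -0.3420, sin(110 deg) = 0.9397
  joint[3] = (12.9631, -8.2713) + 4.1 * (-0.3420, 0.9397) = (12.9631 + -1.4023, -8.2713 + 3.8527) = (11.5608, -4.4186)
link 3: phi[3] = -45 + 20 + 135 + 15 = 125 deg
  cos(125 deg) = -0.5736, sin(125 deg) = 0.8192
  joint[4] = (11.5608, -4.4186) + 6.2 * (-0.5736, 0.8192) = (11.5608 + -3.5562, -4.4186 + 5.0787) = (8.0047, 0.6602)
End effector: (8.0047, 0.6602)

Answer: 8.0047 0.6602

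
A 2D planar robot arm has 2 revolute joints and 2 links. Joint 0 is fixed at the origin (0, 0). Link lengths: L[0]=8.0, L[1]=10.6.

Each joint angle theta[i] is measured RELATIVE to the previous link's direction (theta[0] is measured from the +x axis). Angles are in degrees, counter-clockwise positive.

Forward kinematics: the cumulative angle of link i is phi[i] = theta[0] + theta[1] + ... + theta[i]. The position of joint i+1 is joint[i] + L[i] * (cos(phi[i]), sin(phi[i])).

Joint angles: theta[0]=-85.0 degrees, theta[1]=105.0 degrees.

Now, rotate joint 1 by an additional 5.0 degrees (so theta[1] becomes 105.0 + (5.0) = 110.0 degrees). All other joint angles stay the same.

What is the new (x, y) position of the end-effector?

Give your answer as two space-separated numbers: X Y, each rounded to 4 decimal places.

joint[0] = (0.0000, 0.0000)  (base)
link 0: phi[0] = -85 = -85 deg
  cos(-85 deg) = 0.0872, sin(-85 deg) = -0.9962
  joint[1] = (0.0000, 0.0000) + 8 * (0.0872, -0.9962) = (0.0000 + 0.6972, 0.0000 + -7.9696) = (0.6972, -7.9696)
link 1: phi[1] = -85 + 110 = 25 deg
  cos(25 deg) = 0.9063, sin(25 deg) = 0.4226
  joint[2] = (0.6972, -7.9696) + 10.6 * (0.9063, 0.4226) = (0.6972 + 9.6069, -7.9696 + 4.4798) = (10.3041, -3.4898)
End effector: (10.3041, -3.4898)

Answer: 10.3041 -3.4898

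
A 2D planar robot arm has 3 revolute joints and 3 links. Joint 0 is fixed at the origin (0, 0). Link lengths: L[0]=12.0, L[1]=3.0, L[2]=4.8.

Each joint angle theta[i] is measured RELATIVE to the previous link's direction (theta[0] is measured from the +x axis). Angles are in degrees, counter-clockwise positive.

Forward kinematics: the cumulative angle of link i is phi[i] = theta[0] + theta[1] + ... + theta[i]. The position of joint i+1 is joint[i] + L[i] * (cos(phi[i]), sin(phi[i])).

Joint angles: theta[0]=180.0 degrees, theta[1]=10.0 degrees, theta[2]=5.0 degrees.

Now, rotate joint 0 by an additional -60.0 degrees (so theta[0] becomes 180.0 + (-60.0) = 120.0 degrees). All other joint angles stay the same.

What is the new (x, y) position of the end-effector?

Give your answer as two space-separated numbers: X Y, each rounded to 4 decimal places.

joint[0] = (0.0000, 0.0000)  (base)
link 0: phi[0] = 120 = 120 deg
  cos(120 deg) = -0.5000, sin(120 deg) = 0.8660
  joint[1] = (0.0000, 0.0000) + 12 * (-0.5000, 0.8660) = (0.0000 + -6.0000, 0.0000 + 10.3923) = (-6.0000, 10.3923)
link 1: phi[1] = 120 + 10 = 130 deg
  cos(130 deg) = -0.6428, sin(130 deg) = 0.7660
  joint[2] = (-6.0000, 10.3923) + 3 * (-0.6428, 0.7660) = (-6.0000 + -1.9284, 10.3923 + 2.2981) = (-7.9284, 12.6904)
link 2: phi[2] = 120 + 10 + 5 = 135 deg
  cos(135 deg) = -0.7071, sin(135 deg) = 0.7071
  joint[3] = (-7.9284, 12.6904) + 4.8 * (-0.7071, 0.7071) = (-7.9284 + -3.3941, 12.6904 + 3.3941) = (-11.3225, 16.0846)
End effector: (-11.3225, 16.0846)

Answer: -11.3225 16.0846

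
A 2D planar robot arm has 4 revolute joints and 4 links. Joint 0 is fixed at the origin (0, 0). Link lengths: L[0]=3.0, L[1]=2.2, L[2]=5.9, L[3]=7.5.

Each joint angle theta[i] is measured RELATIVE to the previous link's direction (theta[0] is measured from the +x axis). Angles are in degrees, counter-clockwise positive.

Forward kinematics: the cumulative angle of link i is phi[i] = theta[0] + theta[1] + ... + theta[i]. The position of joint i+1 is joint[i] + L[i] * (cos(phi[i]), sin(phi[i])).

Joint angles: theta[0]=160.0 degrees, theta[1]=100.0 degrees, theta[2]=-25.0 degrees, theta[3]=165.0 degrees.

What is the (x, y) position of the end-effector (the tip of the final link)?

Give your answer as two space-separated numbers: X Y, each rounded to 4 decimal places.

joint[0] = (0.0000, 0.0000)  (base)
link 0: phi[0] = 160 = 160 deg
  cos(160 deg) = -0.9397, sin(160 deg) = 0.3420
  joint[1] = (0.0000, 0.0000) + 3 * (-0.9397, 0.3420) = (0.0000 + -2.8191, 0.0000 + 1.0261) = (-2.8191, 1.0261)
link 1: phi[1] = 160 + 100 = 260 deg
  cos(260 deg) = -0.1736, sin(260 deg) = -0.9848
  joint[2] = (-2.8191, 1.0261) + 2.2 * (-0.1736, -0.9848) = (-2.8191 + -0.3820, 1.0261 + -2.1666) = (-3.2011, -1.1405)
link 2: phi[2] = 160 + 100 + -25 = 235 deg
  cos(235 deg) = -0.5736, sin(235 deg) = -0.8192
  joint[3] = (-3.2011, -1.1405) + 5.9 * (-0.5736, -0.8192) = (-3.2011 + -3.3841, -1.1405 + -4.8330) = (-6.5852, -5.9735)
link 3: phi[3] = 160 + 100 + -25 + 165 = 400 deg
  cos(400 deg) = 0.7660, sin(400 deg) = 0.6428
  joint[4] = (-6.5852, -5.9735) + 7.5 * (0.7660, 0.6428) = (-6.5852 + 5.7453, -5.9735 + 4.8209) = (-0.8399, -1.1526)
End effector: (-0.8399, -1.1526)

Answer: -0.8399 -1.1526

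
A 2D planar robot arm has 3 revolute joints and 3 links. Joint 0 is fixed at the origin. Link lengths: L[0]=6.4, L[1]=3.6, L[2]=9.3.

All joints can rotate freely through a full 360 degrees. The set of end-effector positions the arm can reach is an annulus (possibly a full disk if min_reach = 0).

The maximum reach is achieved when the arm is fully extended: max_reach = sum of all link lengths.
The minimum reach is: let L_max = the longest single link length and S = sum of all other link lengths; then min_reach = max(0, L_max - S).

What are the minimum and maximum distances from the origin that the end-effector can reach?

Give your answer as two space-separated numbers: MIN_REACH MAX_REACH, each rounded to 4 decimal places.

Link lengths: [6.4, 3.6, 9.3]
max_reach = 6.4 + 3.6 + 9.3 = 19.3
L_max = max([6.4, 3.6, 9.3]) = 9.3
S (sum of others) = 19.3 - 9.3 = 10
min_reach = max(0, 9.3 - 10) = max(0, -0.7) = 0

Answer: 0.0000 19.3000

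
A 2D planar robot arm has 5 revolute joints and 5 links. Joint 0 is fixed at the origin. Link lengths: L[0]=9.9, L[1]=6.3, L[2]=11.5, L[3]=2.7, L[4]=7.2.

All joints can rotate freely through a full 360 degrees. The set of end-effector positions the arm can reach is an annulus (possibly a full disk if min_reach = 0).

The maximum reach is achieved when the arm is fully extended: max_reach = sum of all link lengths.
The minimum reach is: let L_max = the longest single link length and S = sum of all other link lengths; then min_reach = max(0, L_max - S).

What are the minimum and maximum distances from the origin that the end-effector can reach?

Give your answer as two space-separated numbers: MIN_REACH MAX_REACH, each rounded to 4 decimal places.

Answer: 0.0000 37.6000

Derivation:
Link lengths: [9.9, 6.3, 11.5, 2.7, 7.2]
max_reach = 9.9 + 6.3 + 11.5 + 2.7 + 7.2 = 37.6
L_max = max([9.9, 6.3, 11.5, 2.7, 7.2]) = 11.5
S (sum of others) = 37.6 - 11.5 = 26.1
min_reach = max(0, 11.5 - 26.1) = max(0, -14.6) = 0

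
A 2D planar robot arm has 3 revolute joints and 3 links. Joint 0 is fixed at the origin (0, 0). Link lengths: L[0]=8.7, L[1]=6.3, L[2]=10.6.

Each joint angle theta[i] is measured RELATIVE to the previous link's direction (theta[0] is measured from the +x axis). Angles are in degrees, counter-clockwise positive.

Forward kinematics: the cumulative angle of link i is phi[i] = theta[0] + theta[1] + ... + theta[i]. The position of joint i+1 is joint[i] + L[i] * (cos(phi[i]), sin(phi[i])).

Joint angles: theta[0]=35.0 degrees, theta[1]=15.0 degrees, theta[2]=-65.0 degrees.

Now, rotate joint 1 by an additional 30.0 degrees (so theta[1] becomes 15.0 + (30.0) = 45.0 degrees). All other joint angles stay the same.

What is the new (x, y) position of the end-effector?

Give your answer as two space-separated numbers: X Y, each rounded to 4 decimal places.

joint[0] = (0.0000, 0.0000)  (base)
link 0: phi[0] = 35 = 35 deg
  cos(35 deg) = 0.8192, sin(35 deg) = 0.5736
  joint[1] = (0.0000, 0.0000) + 8.7 * (0.8192, 0.5736) = (0.0000 + 7.1266, 0.0000 + 4.9901) = (7.1266, 4.9901)
link 1: phi[1] = 35 + 45 = 80 deg
  cos(80 deg) = 0.1736, sin(80 deg) = 0.9848
  joint[2] = (7.1266, 4.9901) + 6.3 * (0.1736, 0.9848) = (7.1266 + 1.0940, 4.9901 + 6.2043) = (8.2206, 11.1944)
link 2: phi[2] = 35 + 45 + -65 = 15 deg
  cos(15 deg) = 0.9659, sin(15 deg) = 0.2588
  joint[3] = (8.2206, 11.1944) + 10.6 * (0.9659, 0.2588) = (8.2206 + 10.2388, 11.1944 + 2.7435) = (18.4594, 13.9379)
End effector: (18.4594, 13.9379)

Answer: 18.4594 13.9379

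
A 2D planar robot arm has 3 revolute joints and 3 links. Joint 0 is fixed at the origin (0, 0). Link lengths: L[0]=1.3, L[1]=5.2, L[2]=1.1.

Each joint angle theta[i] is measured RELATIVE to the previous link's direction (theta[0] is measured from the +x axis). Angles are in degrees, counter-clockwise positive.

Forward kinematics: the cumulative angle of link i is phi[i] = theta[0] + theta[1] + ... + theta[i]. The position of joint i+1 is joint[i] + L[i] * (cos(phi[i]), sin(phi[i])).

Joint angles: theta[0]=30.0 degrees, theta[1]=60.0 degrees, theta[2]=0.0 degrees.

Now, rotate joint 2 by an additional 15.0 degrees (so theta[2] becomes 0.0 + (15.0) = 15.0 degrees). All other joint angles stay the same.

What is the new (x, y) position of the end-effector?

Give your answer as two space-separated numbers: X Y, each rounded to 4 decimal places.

joint[0] = (0.0000, 0.0000)  (base)
link 0: phi[0] = 30 = 30 deg
  cos(30 deg) = 0.8660, sin(30 deg) = 0.5000
  joint[1] = (0.0000, 0.0000) + 1.3 * (0.8660, 0.5000) = (0.0000 + 1.1258, 0.0000 + 0.6500) = (1.1258, 0.6500)
link 1: phi[1] = 30 + 60 = 90 deg
  cos(90 deg) = 0.0000, sin(90 deg) = 1.0000
  joint[2] = (1.1258, 0.6500) + 5.2 * (0.0000, 1.0000) = (1.1258 + 0.0000, 0.6500 + 5.2000) = (1.1258, 5.8500)
link 2: phi[2] = 30 + 60 + 15 = 105 deg
  cos(105 deg) = -0.2588, sin(105 deg) = 0.9659
  joint[3] = (1.1258, 5.8500) + 1.1 * (-0.2588, 0.9659) = (1.1258 + -0.2847, 5.8500 + 1.0625) = (0.8411, 6.9125)
End effector: (0.8411, 6.9125)

Answer: 0.8411 6.9125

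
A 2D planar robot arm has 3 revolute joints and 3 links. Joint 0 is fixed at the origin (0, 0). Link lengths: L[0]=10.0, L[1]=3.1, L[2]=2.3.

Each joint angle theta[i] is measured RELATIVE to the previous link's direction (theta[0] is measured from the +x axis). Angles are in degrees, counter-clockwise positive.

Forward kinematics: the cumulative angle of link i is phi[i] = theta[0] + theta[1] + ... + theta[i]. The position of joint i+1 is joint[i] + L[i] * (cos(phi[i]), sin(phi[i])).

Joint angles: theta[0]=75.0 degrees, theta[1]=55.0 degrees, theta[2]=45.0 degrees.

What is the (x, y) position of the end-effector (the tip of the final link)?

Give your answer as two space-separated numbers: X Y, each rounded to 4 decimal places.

Answer: -1.6957 12.2345

Derivation:
joint[0] = (0.0000, 0.0000)  (base)
link 0: phi[0] = 75 = 75 deg
  cos(75 deg) = 0.2588, sin(75 deg) = 0.9659
  joint[1] = (0.0000, 0.0000) + 10 * (0.2588, 0.9659) = (0.0000 + 2.5882, 0.0000 + 9.6593) = (2.5882, 9.6593)
link 1: phi[1] = 75 + 55 = 130 deg
  cos(130 deg) = -0.6428, sin(130 deg) = 0.7660
  joint[2] = (2.5882, 9.6593) + 3.1 * (-0.6428, 0.7660) = (2.5882 + -1.9926, 9.6593 + 2.3747) = (0.5955, 12.0340)
link 2: phi[2] = 75 + 55 + 45 = 175 deg
  cos(175 deg) = -0.9962, sin(175 deg) = 0.0872
  joint[3] = (0.5955, 12.0340) + 2.3 * (-0.9962, 0.0872) = (0.5955 + -2.2912, 12.0340 + 0.2005) = (-1.6957, 12.2345)
End effector: (-1.6957, 12.2345)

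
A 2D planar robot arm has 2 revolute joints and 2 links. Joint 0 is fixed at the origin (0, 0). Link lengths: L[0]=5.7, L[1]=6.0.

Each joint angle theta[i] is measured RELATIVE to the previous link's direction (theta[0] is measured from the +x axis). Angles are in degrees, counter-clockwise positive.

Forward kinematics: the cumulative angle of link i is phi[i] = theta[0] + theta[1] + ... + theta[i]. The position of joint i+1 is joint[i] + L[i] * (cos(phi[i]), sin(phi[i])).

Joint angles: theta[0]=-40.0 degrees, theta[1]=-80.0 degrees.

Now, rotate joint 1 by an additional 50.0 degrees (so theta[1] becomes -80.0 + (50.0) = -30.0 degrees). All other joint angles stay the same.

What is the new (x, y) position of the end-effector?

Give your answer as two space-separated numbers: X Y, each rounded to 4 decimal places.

joint[0] = (0.0000, 0.0000)  (base)
link 0: phi[0] = -40 = -40 deg
  cos(-40 deg) = 0.7660, sin(-40 deg) = -0.6428
  joint[1] = (0.0000, 0.0000) + 5.7 * (0.7660, -0.6428) = (0.0000 + 4.3665, 0.0000 + -3.6639) = (4.3665, -3.6639)
link 1: phi[1] = -40 + -30 = -70 deg
  cos(-70 deg) = 0.3420, sin(-70 deg) = -0.9397
  joint[2] = (4.3665, -3.6639) + 6 * (0.3420, -0.9397) = (4.3665 + 2.0521, -3.6639 + -5.6382) = (6.4186, -9.3020)
End effector: (6.4186, -9.3020)

Answer: 6.4186 -9.3020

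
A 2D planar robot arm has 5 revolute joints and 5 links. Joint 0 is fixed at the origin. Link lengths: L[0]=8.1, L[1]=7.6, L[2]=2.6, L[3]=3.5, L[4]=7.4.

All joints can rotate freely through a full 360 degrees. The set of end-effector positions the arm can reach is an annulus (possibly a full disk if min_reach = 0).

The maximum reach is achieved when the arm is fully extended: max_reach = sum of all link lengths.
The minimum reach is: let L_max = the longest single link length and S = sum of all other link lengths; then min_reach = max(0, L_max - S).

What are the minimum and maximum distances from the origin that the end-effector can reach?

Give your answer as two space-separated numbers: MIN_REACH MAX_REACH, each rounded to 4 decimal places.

Answer: 0.0000 29.2000

Derivation:
Link lengths: [8.1, 7.6, 2.6, 3.5, 7.4]
max_reach = 8.1 + 7.6 + 2.6 + 3.5 + 7.4 = 29.2
L_max = max([8.1, 7.6, 2.6, 3.5, 7.4]) = 8.1
S (sum of others) = 29.2 - 8.1 = 21.1
min_reach = max(0, 8.1 - 21.1) = max(0, -13) = 0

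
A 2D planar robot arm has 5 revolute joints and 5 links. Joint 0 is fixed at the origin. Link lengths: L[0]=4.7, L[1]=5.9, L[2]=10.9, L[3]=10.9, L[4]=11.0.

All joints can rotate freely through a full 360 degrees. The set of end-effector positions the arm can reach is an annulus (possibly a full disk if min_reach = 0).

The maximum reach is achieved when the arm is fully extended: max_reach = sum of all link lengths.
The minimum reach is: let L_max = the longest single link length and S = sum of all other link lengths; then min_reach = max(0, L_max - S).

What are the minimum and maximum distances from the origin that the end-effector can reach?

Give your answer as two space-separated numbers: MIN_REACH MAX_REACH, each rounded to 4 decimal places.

Link lengths: [4.7, 5.9, 10.9, 10.9, 11.0]
max_reach = 4.7 + 5.9 + 10.9 + 10.9 + 11 = 43.4
L_max = max([4.7, 5.9, 10.9, 10.9, 11.0]) = 11
S (sum of others) = 43.4 - 11 = 32.4
min_reach = max(0, 11 - 32.4) = max(0, -21.4) = 0

Answer: 0.0000 43.4000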